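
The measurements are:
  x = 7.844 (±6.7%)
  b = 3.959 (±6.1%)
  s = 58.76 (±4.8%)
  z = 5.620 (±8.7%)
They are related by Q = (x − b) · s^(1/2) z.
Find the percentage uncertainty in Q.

17.4%

Let u = x − b = 3.885. δu = √(δx² + δb²) = √(0.276 + 0.0583) = 0.578, so δu/u = 0.149.
Q is then a monomial in u, s, z:
δQ/Q = √((δu/u)² + (½·δs/s)² + (1·δz/z)²) = √(0.0222 + 0.000576 + 0.00757) = 0.174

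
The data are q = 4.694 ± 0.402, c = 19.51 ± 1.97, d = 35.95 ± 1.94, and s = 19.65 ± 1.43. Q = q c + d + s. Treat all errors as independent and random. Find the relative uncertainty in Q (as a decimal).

0.0840

Let p = q·c = 91.58. δp/p = √((1·δq/q)² + (1·δc/c)²) = √(0.00733 + 0.0102) = 0.132, so δp = 12.1.
Q = p + d + s: δQ = √(δp² + δd² + δs²) = √(147 + 3.76 + 2.04) = 12.4
Q = 147.2, so δQ/Q = 12.4/147.2 = 0.0840.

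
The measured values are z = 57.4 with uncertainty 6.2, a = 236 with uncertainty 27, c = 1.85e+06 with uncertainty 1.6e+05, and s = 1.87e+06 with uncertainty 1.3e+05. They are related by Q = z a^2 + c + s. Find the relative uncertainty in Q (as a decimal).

Let p = z·a^2 = 3.2e+06. δp/p = √((1·δz/z)² + (2·δa/a)²) = √(0.0117 + 0.0524) = 0.253, so δp = 8.09e+05.
Q = p + c + s: δQ = √(δp² + δc² + δs²) = √(6.54e+11 + 2.56e+10 + 1.69e+10) = 8.35e+05
Q = 6.92e+06, so δQ/Q = 8.35e+05/6.92e+06 = 0.121.

0.121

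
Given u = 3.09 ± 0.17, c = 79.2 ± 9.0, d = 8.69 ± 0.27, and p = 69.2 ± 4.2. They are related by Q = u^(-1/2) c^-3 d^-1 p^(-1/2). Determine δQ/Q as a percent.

Since Q is a product/quotient, work with relative uncertainties:
  (−½·δu/u)² = (-0.5×0.0550)² = 0.000757;  (-3·δc/c)² = (-3×0.114)² = 0.116;  (-1·δd/d)² = (-1×0.0311)² = 0.000965;  (−½·δp/p)² = (-0.5×0.0607)² = 0.000921
δQ/Q = √(0.119) = 0.345

34.5%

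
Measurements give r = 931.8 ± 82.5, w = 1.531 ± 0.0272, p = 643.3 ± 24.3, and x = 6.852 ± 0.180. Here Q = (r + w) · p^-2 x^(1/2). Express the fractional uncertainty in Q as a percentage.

11.7%

Let u = r + w = 933.3. δu = √(δr² + δw²) = √(6810 + 0.000740) = 82.5, so δu/u = 0.0884.
Q is then a monomial in u, p, x:
δQ/Q = √((δu/u)² + (-2·δp/p)² + (½·δx/x)²) = √(0.00781 + 0.00571 + 0.000173) = 0.117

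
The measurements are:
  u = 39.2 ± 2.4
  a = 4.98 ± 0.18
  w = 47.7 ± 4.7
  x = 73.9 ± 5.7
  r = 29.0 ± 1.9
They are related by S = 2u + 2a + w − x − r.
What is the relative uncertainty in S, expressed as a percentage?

Sums and differences: (δS)² = Σ (cᵢ δxᵢ)².
  (2·δu)² = 23.0;  (2·δa)² = 0.130;  (δw)² = 22.1;  (δx)² = 32.5;  (δr)² = 3.61
δS = √(81.4) = 9.02
S = 33.2, so δS/S = 9.02/33.2 = 0.272.

27.2%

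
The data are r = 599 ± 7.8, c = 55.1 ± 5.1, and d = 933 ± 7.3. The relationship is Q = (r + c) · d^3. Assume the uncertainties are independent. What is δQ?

Let u = r + c = 654. δu = √(δr² + δc²) = √(60.8 + 26.0) = 9.32, so δu/u = 0.0142.
Q is then a monomial in u, d:
δQ/Q = √((δu/u)² + (3·δd/d)²) = √(0.000203 + 0.000551) = 0.0275
Q = 5.31e+11, so δQ = 0.0275 × 5.31e+11 = 1.46e+10.

1.46e+10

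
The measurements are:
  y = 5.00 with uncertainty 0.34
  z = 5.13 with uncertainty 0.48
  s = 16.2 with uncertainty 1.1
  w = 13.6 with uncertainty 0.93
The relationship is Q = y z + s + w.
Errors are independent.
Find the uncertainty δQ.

3.30

Let p = y·z = 25.6. δp/p = √((1·δy/y)² + (1·δz/z)²) = √(0.00462 + 0.00875) = 0.116, so δp = 2.97.
Q = p + s + w: δQ = √(δp² + δs² + δw²) = √(8.80 + 1.21 + 0.865) = 3.30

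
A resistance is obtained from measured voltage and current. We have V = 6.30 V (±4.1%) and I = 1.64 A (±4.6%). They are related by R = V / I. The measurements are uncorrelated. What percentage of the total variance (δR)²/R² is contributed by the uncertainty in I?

55.7%

(δR/R)² = (1·δV/V)² + (-1·δI/I)²
  V term: (1×0.0410)² = 0.00168
  I term: (-1×0.0460)² = 0.00212
Total = 0.00380. Share from I = 0.00212/0.00380 = 0.557.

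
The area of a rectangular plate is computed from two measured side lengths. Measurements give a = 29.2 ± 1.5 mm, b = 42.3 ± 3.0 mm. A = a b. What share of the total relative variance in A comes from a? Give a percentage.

(δA/A)² = (1·δa/a)² + (1·δb/b)²
  a term: (1×0.0514)² = 0.00264
  b term: (1×0.0709)² = 0.00503
Total = 0.00767. Share from a = 0.00264/0.00767 = 0.344.

34.4%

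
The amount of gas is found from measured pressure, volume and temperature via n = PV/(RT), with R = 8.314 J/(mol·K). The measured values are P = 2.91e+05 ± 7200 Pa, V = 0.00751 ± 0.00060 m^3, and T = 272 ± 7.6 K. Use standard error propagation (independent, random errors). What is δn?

For a monomial n ∝ P, V, T^-1, fractional errors add in quadrature:
  (1·δP/P)² = (1×0.0247)² = 0.000612;  (1·δV/V)² = (1×0.0799)² = 0.00638;  (-1·δT/T)² = (-1×0.0279)² = 0.000781
δn/n = √(0.00778) = 0.0882
n = 0.966 mol, so δn = 0.0882 × 0.966 = 0.0852 mol.

0.0852 mol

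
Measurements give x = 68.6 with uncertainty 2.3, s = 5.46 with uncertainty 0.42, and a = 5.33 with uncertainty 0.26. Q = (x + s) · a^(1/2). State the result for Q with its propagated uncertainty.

171 ± 6.82

Let u = x + s = 74.1. δu = √(δx² + δs²) = √(5.29 + 0.176) = 2.34, so δu/u = 0.0316.
Q is then a monomial in u, a:
δQ/Q = √((δu/u)² + (½·δa/a)²) = √(0.000997 + 0.000595) = 0.0399
Q = 171, so δQ = 0.0399 × 171 = 6.82.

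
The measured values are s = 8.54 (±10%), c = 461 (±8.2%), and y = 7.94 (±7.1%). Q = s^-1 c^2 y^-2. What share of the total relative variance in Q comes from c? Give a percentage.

47.1%

(δQ/Q)² = (-1·δs/s)² + (2·δc/c)² + (-2·δy/y)²
  s term: (-1×0.100)² = 0.0100
  c term: (2×0.0820)² = 0.0269
  y term: (-2×0.0710)² = 0.0202
Total = 0.0571. Share from c = 0.0269/0.0571 = 0.471.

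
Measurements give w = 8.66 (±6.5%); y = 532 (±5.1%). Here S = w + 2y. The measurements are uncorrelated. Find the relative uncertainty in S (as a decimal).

S is a linear combination, so absolute uncertainties add in quadrature:
  (δw)² = 0.317;  (2·δy)² = 2940
δS = √(2940) = 54.3
S = 1070, so δS/S = 54.3/1070 = 0.0506.

0.0506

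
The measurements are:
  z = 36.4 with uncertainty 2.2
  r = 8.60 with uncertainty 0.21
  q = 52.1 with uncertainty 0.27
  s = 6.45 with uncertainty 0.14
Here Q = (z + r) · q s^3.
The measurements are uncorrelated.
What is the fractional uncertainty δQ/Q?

0.0817

Let u = z + r = 45.0. δu = √(δz² + δr²) = √(4.84 + 0.0441) = 2.21, so δu/u = 0.0491.
Q is then a monomial in u, q, s:
δQ/Q = √((δu/u)² + (1·δq/q)² + (3·δs/s)²) = √(0.00241 + 2.69e-05 + 0.00424) = 0.0817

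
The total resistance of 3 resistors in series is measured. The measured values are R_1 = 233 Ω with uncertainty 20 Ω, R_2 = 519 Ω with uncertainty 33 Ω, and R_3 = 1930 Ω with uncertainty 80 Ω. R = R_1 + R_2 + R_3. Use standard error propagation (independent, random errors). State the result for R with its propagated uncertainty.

2680 ± 88.8 Ω

Sums and differences: (δR)² = Σ (cᵢ δxᵢ)².
  (δR_1)² = 400;  (δR_2)² = 1090;  (δR_3)² = 6400
δR = √(7890) = 88.8 Ω
R = 2680 Ω.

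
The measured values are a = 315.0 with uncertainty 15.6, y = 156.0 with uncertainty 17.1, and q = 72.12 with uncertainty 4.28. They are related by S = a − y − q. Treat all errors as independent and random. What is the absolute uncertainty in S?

23.5

Sums and differences: (δS)² = Σ (cᵢ δxᵢ)².
  (δa)² = 243;  (δy)² = 292;  (δq)² = 18.3
δS = √(554) = 23.5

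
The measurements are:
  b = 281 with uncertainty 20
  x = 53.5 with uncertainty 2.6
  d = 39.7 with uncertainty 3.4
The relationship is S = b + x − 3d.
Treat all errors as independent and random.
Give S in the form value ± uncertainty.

S is a linear combination, so absolute uncertainties add in quadrature:
  (δb)² = 400;  (δx)² = 6.76;  (3·δd)² = 104
δS = √(511) = 22.6
S = 215.

215 ± 22.6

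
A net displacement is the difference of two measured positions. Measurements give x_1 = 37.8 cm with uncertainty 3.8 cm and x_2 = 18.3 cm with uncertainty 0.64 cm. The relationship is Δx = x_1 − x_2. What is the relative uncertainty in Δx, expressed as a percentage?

Δx is a linear combination, so absolute uncertainties add in quadrature:
  (δx_1)² = 14.4;  (δx_2)² = 0.410
δΔx = √(14.8) = 3.85 cm
Δx = 19.5 cm, so δΔx/Δx = 3.85/19.5 = 0.198.

19.8%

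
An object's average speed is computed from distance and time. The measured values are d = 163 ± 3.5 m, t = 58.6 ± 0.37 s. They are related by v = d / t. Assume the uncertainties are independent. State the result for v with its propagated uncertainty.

2.78 ± 0.0623 m/s

Each factor contributes (exponent × relative error)² to (δv/v)²:
  (1·δd/d)² = (1×0.0215)² = 0.000461;  (-1·δt/t)² = (-1×0.00631)² = 3.99e-05
δv/v = √(0.000501) = 0.0224
v = 2.78 m/s, so δv = 0.0224 × 2.78 = 0.0623 m/s.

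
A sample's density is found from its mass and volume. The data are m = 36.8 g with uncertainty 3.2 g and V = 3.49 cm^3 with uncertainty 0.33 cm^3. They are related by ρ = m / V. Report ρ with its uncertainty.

Each factor contributes (exponent × relative error)² to (δρ/ρ)²:
  (1·δm/m)² = (1×0.0870)² = 0.00756;  (-1·δV/V)² = (-1×0.0946)² = 0.00894
δρ/ρ = √(0.0165) = 0.128
ρ = 10.5 g/cm^3, so δρ = 0.128 × 10.5 = 1.35 g/cm^3.

10.5 ± 1.35 g/cm^3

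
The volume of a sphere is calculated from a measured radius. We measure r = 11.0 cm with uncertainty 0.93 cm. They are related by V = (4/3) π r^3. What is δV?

Relative error in a monomial: (δV/V)² = Σ (nᵢ · δxᵢ/xᵢ)².
  (3·δr/r)² = (3×0.0845)² = 0.0643
δV/V = √(0.0643) = 0.254
V = 5580 cm^3, so δV = 0.254 × 5580 = 1410 cm^3.

1410 cm^3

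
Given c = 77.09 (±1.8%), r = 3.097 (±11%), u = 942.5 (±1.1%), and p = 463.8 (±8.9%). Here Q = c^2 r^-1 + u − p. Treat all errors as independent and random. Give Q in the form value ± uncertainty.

2398 ± 226

Let w = c^2·r^-1 = 1919. δw/w = √((2·δc/c)² + (-1·δr/r)²) = √(0.00130 + 0.0121) = 0.116, so δw = 222.
Q = w + u − p: δQ = √(δw² + δu² + δp²) = √(49300 + 107 + 1700) = 226
Q = 2398.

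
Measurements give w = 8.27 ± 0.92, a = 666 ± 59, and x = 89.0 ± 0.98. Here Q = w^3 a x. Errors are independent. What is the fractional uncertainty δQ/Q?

0.345

Relative error in a monomial: (δQ/Q)² = Σ (nᵢ · δxᵢ/xᵢ)².
  (3·δw/w)² = (3×0.111)² = 0.111;  (1·δa/a)² = (1×0.0886)² = 0.00785;  (1·δx/x)² = (1×0.0110)² = 0.000121
δQ/Q = √(0.119) = 0.345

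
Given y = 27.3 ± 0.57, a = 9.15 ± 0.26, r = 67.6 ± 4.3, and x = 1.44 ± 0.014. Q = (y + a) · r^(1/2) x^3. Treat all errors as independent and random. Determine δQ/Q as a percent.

4.65%

Let u = y + a = 36.5. δu = √(δy² + δa²) = √(0.325 + 0.0676) = 0.626, so δu/u = 0.0172.
Q is then a monomial in u, r, x:
δQ/Q = √((δu/u)² + (½·δr/r)² + (3·δx/x)²) = √(0.000295 + 0.00101 + 0.000851) = 0.0465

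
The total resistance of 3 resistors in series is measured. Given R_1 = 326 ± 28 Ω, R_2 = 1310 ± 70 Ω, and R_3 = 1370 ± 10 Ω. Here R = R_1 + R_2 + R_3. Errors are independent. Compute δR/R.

0.0253

R is a linear combination, so absolute uncertainties add in quadrature:
  (δR_1)² = 784;  (δR_2)² = 4900;  (δR_3)² = 100
δR = √(5780) = 76.1 Ω
R = 3010 Ω, so δR/R = 76.1/3010 = 0.0253.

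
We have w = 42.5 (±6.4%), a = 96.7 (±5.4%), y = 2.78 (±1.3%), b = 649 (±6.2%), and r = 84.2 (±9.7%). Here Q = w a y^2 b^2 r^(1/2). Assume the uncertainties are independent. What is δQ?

1.96e+10

Products/powers → add relative errors in quadrature, weighted by exponent:
  (1·δw/w)² = (1×0.0640)² = 0.00410;  (1·δa/a)² = (1×0.0540)² = 0.00292;  (2·δy/y)² = (2×0.0130)² = 0.000676;  (2·δb/b)² = (2×0.0620)² = 0.0154;  (½·δr/r)² = (0.5×0.0970)² = 0.00235
δQ/Q = √(0.0254) = 0.159
Q = 1.23e+11, so δQ = 0.159 × 1.23e+11 = 1.96e+10.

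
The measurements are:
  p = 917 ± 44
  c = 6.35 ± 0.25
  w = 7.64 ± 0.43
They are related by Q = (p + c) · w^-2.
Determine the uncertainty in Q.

1.93

Let u = p + c = 923. δu = √(δp² + δc²) = √(1940 + 0.0625) = 44.0, so δu/u = 0.0477.
Q is then a monomial in u, w:
δQ/Q = √((δu/u)² + (-2·δw/w)²) = √(0.00227 + 0.0127) = 0.122
Q = 15.8, so δQ = 0.122 × 15.8 = 1.93.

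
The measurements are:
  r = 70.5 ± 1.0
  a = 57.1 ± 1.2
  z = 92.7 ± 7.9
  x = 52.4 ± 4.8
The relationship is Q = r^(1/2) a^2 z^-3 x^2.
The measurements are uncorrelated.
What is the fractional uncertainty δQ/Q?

Q is a product of powers, so relative uncertainties combine in quadrature:
  (½·δr/r)² = (0.5×0.0142)² = 5.03e-05;  (2·δa/a)² = (2×0.0210)² = 0.00177;  (-3·δz/z)² = (-3×0.0852)² = 0.0654;  (2·δx/x)² = (2×0.0916)² = 0.0336
δQ/Q = √(0.101) = 0.317

0.317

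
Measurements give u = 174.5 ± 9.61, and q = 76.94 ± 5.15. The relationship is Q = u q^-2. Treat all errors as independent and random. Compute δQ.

For a monomial Q ∝ u, q^-2, fractional errors add in quadrature:
  (1·δu/u)² = (1×0.0551)² = 0.00303;  (-2·δq/q)² = (-2×0.0669)² = 0.0179
δQ/Q = √(0.0210) = 0.145
Q = 0.02948, so δQ = 0.145 × 0.02948 = 0.00427.

0.00427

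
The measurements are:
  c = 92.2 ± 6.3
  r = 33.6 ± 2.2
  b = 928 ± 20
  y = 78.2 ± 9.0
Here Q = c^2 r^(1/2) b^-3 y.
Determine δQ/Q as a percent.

19.3%

For a monomial Q ∝ c^2, r^(1/2), b^-3, y, fractional errors add in quadrature:
  (2·δc/c)² = (2×0.0683)² = 0.0187;  (½·δr/r)² = (0.5×0.0655)² = 0.00107;  (-3·δb/b)² = (-3×0.0216)² = 0.00418;  (1·δy/y)² = (1×0.115)² = 0.0132
δQ/Q = √(0.0372) = 0.193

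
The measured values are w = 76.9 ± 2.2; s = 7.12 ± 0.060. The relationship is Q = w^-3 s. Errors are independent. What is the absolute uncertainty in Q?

1.35e-06

For a monomial Q ∝ w^-3, s, fractional errors add in quadrature:
  (-3·δw/w)² = (-3×0.0286)² = 0.00737;  (1·δs/s)² = (1×0.00843)² = 7.1e-05
δQ/Q = √(0.00744) = 0.0862
Q = 1.57e-05, so δQ = 0.0862 × 1.57e-05 = 1.35e-06.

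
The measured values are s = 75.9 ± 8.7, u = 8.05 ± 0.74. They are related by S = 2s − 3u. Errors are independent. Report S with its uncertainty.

128 ± 17.5

S is a linear combination, so absolute uncertainties add in quadrature:
  (2·δs)² = 303;  (3·δu)² = 4.93
δS = √(308) = 17.5
S = 128.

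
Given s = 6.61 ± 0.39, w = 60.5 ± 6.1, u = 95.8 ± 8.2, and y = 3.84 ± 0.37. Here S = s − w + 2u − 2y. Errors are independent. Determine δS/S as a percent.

Sums and differences: (δS)² = Σ (cᵢ δxᵢ)².
  (δs)² = 0.152;  (δw)² = 37.2;  (2·δu)² = 269;  (2·δy)² = 0.548
δS = √(307) = 17.5
S = 130, so δS/S = 17.5/130 = 0.135.

13.5%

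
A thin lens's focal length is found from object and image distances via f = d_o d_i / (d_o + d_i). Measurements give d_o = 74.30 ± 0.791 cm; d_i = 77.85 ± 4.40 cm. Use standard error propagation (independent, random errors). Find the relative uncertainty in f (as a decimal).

∂f/∂d_o = (d_i/(d_o+d_i))² = 0.262;  ∂f/∂d_i = (d_o/(d_o+d_i))² = 0.238
δf = √((∂f/∂d_o · δd_o)² + (∂f/∂d_i · δd_i)²) = √(0.0429 + 1.10) = 1.07 cm
f = 38.02 cm, so δf/f = 1.07/38.02 = 0.0281.

0.0281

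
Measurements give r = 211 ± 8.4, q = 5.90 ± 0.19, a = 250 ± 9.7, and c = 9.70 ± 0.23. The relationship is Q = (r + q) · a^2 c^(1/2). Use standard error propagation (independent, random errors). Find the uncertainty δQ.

3.7e+06

Let u = r + q = 217. δu = √(δr² + δq²) = √(70.6 + 0.0361) = 8.40, so δu/u = 0.0387.
Q is then a monomial in u, a, c:
δQ/Q = √((δu/u)² + (2·δa/a)² + (½·δc/c)²) = √(0.00150 + 0.00602 + 0.000141) = 0.0875
Q = 4.22e+07, so δQ = 0.0875 × 4.22e+07 = 3.7e+06.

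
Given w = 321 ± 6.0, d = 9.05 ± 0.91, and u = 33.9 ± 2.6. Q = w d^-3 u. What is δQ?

4.58

Since Q is a product/quotient, work with relative uncertainties:
  (1·δw/w)² = (1×0.0187)² = 0.000349;  (-3·δd/d)² = (-3×0.101)² = 0.0910;  (1·δu/u)² = (1×0.0767)² = 0.00588
δQ/Q = √(0.0972) = 0.312
Q = 14.7, so δQ = 0.312 × 14.7 = 4.58.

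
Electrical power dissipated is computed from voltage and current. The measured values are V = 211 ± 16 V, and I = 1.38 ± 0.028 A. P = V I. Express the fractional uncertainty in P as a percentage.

For a monomial P ∝ V, I, fractional errors add in quadrature:
  (1·δV/V)² = (1×0.0758)² = 0.00575;  (1·δI/I)² = (1×0.0203)² = 0.000412
δP/P = √(0.00616) = 0.0785

7.85%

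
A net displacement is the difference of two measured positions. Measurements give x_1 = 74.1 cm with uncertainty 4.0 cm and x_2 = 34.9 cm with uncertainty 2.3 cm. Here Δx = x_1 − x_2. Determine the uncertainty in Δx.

Δx is a linear combination, so absolute uncertainties add in quadrature:
  (δx_1)² = 16.0;  (δx_2)² = 5.29
δΔx = √(21.3) = 4.61 cm

4.61 cm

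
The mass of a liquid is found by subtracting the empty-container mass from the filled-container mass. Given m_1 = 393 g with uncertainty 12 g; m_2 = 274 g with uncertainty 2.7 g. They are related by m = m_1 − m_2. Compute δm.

12.3 g

Sums and differences: (δm)² = Σ (cᵢ δxᵢ)².
  (δm_1)² = 144;  (δm_2)² = 7.29
δm = √(151) = 12.3 g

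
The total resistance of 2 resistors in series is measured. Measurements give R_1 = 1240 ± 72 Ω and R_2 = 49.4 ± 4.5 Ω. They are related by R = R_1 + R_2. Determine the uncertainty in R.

Sums and differences: (δR)² = Σ (cᵢ δxᵢ)².
  (δR_1)² = 5180;  (δR_2)² = 20.2
δR = √(5200) = 72.1 Ω

72.1 Ω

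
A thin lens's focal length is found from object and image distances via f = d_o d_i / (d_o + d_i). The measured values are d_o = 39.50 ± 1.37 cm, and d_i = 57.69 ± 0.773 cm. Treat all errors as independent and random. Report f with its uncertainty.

23.45 ± 0.499 cm

∂f/∂d_o = (d_i/(d_o+d_i))² = 0.352;  ∂f/∂d_i = (d_o/(d_o+d_i))² = 0.165
δf = √((∂f/∂d_o · δd_o)² + (∂f/∂d_i · δd_i)²) = √(0.233 + 0.0163) = 0.499 cm
f = 23.45 cm.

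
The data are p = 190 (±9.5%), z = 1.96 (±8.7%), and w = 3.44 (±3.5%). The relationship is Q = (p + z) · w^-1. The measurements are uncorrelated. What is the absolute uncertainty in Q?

5.60

Let u = p + z = 192. δu = √(δp² + δz²) = √(326 + 0.0291) = 18.1, so δu/u = 0.0940.
Q is then a monomial in u, w:
δQ/Q = √((δu/u)² + (-1·δw/w)²) = √(0.00884 + 0.00123) = 0.100
Q = 55.8, so δQ = 0.100 × 55.8 = 5.60.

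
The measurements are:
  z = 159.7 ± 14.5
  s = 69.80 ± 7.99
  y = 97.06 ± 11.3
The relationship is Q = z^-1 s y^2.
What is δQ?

Since Q is a product/quotient, work with relative uncertainties:
  (-1·δz/z)² = (-1×0.0908)² = 0.00824;  (1·δs/s)² = (1×0.114)² = 0.0131;  (2·δy/y)² = (2×0.116)² = 0.0542
δQ/Q = √(0.0756) = 0.275
Q = 4117, so δQ = 0.275 × 4117 = 1130.

1130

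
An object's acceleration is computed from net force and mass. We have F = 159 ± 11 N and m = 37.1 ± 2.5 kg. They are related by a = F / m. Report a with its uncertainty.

For a monomial a ∝ F, m^-1, fractional errors add in quadrature:
  (1·δF/F)² = (1×0.0692)² = 0.00479;  (-1·δm/m)² = (-1×0.0674)² = 0.00454
δa/a = √(0.00933) = 0.0966
a = 4.29 m/s^2, so δa = 0.0966 × 4.29 = 0.414 m/s^2.

4.29 ± 0.414 m/s^2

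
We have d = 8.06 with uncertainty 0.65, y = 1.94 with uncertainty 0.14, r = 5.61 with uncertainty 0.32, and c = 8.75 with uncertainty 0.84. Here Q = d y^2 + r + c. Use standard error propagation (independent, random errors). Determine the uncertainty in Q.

5.10

Let p = d·y^2 = 30.3. δp/p = √((1·δd/d)² + (2·δy/y)²) = √(0.00650 + 0.0208) = 0.165, so δp = 5.02.
Q = p + r + c: δQ = √(δp² + δr² + δc²) = √(25.2 + 0.102 + 0.706) = 5.10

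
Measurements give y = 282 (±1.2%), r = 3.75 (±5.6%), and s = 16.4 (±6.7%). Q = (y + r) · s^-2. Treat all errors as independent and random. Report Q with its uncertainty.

1.06 ± 0.143

Let u = y + r = 286. δu = √(δy² + δr²) = √(11.5 + 0.0441) = 3.39, so δu/u = 0.0119.
Q is then a monomial in u, s:
δQ/Q = √((δu/u)² + (-2·δs/s)²) = √(0.000141 + 0.0180) = 0.135
Q = 1.06, so δQ = 0.135 × 1.06 = 0.143.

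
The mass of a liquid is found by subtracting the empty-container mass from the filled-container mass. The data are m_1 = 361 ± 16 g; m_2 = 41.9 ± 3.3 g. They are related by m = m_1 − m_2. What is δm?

Each term contributes (cᵢ δxᵢ)² to (δm)²:
  (δm_1)² = 256;  (δm_2)² = 10.9
δm = √(267) = 16.3 g

16.3 g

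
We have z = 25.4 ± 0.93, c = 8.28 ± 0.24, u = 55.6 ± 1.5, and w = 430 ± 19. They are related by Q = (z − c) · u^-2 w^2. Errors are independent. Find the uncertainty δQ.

Let h = z − c = 17.1. δh = √(δz² + δc²) = √(0.865 + 0.0576) = 0.960, so δh/h = 0.0561.
Q is then a monomial in h, u, w:
δQ/Q = √((δh/h)² + (-2·δu/u)² + (2·δw/w)²) = √(0.00315 + 0.00291 + 0.00781) = 0.118
Q = 1020, so δQ = 0.118 × 1020 = 121.

121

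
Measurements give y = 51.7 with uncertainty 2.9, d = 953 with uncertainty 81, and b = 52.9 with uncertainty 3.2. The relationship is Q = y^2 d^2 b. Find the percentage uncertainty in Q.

21.2%

Products/powers → add relative errors in quadrature, weighted by exponent:
  (2·δy/y)² = (2×0.0561)² = 0.0126;  (2·δd/d)² = (2×0.0850)² = 0.0289;  (1·δb/b)² = (1×0.0605)² = 0.00366
δQ/Q = √(0.0451) = 0.212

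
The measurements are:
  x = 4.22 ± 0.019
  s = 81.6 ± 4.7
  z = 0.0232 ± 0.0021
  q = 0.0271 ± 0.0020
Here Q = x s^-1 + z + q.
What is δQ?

0.00416

Let p = x·s^-1 = 0.0517. δp/p = √((1·δx/x)² + (-1·δs/s)²) = √(2.03e-05 + 0.00332) = 0.0578, so δp = 0.00299.
Q = p + z + q: δQ = √(δp² + δz² + δq²) = √(8.93e-06 + 4.41e-06 + 4e-06) = 0.00416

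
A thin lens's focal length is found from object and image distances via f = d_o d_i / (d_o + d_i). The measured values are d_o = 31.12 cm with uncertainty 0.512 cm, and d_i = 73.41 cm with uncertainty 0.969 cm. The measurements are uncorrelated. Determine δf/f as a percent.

∂f/∂d_o = (d_i/(d_o+d_i))² = 0.493;  ∂f/∂d_i = (d_o/(d_o+d_i))² = 0.0886
δf = √((∂f/∂d_o · δd_o)² + (∂f/∂d_i · δd_i)²) = √(0.0638 + 0.00738) = 0.267 cm
f = 21.86 cm, so δf/f = 0.267/21.86 = 0.0122.

1.22%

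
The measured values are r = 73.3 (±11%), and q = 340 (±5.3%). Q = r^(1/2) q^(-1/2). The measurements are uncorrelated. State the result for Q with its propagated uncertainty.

Relative error in a monomial: (δQ/Q)² = Σ (nᵢ · δxᵢ/xᵢ)².
  (½·δr/r)² = (0.5×0.110)² = 0.00303;  (−½·δq/q)² = (-0.5×0.0530)² = 0.000702
δQ/Q = √(0.00373) = 0.0611
Q = 0.464, so δQ = 0.0611 × 0.464 = 0.0283.

0.464 ± 0.0283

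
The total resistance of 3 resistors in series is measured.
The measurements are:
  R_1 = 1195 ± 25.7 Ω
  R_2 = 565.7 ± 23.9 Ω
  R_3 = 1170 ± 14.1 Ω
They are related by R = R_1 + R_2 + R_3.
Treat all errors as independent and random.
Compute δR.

37.8 Ω

Sums and differences: (δR)² = Σ (cᵢ δxᵢ)².
  (δR_1)² = 660;  (δR_2)² = 571;  (δR_3)² = 199
δR = √(1430) = 37.8 Ω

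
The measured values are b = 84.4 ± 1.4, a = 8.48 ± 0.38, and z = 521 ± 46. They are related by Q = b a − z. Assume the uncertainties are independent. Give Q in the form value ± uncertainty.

Let p = b·a = 716. δp/p = √((1·δb/b)² + (1·δa/a)²) = √(0.000275 + 0.00201) = 0.0478, so δp = 34.2.
Q = p − z: δQ = √(δp² + δz²) = √(1170 + 2120) = 57.3
Q = 195.

195 ± 57.3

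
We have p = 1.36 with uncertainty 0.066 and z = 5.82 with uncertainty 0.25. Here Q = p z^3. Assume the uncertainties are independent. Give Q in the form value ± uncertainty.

For a monomial Q ∝ p, z^3, fractional errors add in quadrature:
  (1·δp/p)² = (1×0.0485)² = 0.00236;  (3·δz/z)² = (3×0.0430)² = 0.0166
δQ/Q = √(0.0190) = 0.138
Q = 268, so δQ = 0.138 × 268 = 36.9.

268 ± 36.9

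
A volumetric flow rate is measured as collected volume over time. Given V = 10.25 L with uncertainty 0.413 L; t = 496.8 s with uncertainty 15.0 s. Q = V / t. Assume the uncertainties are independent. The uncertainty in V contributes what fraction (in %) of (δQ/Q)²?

64.0%

(δQ/Q)² = (1·δV/V)² + (-1·δt/t)²
  V term: (1×0.0403)² = 0.00162
  t term: (-1×0.0302)² = 0.000912
Total = 0.00254. Share from V = 0.00162/0.00254 = 0.640.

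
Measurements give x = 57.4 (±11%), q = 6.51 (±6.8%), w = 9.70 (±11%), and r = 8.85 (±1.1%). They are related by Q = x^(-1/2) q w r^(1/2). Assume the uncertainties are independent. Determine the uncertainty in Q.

Since Q is a product/quotient, work with relative uncertainties:
  (−½·δx/x)² = (-0.5×0.110)² = 0.00302;  (1·δq/q)² = (1×0.0680)² = 0.00462;  (1·δw/w)² = (1×0.110)² = 0.0121;  (½·δr/r)² = (0.5×0.0110)² = 3.03e-05
δQ/Q = √(0.0198) = 0.141
Q = 24.8, so δQ = 0.141 × 24.8 = 3.49.

3.49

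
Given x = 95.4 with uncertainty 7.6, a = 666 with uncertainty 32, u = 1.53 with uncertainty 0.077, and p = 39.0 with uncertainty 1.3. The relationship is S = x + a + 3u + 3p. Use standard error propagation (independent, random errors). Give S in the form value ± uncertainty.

883 ± 33.1

S is a linear combination, so absolute uncertainties add in quadrature:
  (δx)² = 57.8;  (δa)² = 1020;  (3·δu)² = 0.0534;  (3·δp)² = 15.2
δS = √(1100) = 33.1
S = 883.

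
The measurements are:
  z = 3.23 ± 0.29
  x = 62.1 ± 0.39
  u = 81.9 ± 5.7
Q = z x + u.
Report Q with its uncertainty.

282 ± 18.9

Let p = z·x = 201. δp/p = √((1·δz/z)² + (1·δx/x)²) = √(0.00806 + 3.94e-05) = 0.0900, so δp = 18.1.
Q = p + u: δQ = √(δp² + δu²) = √(326 + 32.5) = 18.9
Q = 282.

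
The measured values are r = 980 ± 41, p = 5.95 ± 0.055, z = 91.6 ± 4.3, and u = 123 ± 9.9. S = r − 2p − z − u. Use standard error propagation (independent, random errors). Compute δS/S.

0.0563

S is a linear combination, so absolute uncertainties add in quadrature:
  (δr)² = 1680;  (2·δp)² = 0.0121;  (δz)² = 18.5;  (δu)² = 98.0
δS = √(1800) = 42.4
S = 754, so δS/S = 42.4/754 = 0.0563.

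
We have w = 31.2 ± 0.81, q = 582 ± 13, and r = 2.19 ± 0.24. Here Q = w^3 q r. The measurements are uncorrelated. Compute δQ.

For a monomial Q ∝ w^3, q, r, fractional errors add in quadrature:
  (3·δw/w)² = (3×0.0260)² = 0.00607;  (1·δq/q)² = (1×0.0223)² = 0.000499;  (1·δr/r)² = (1×0.110)² = 0.0120
δQ/Q = √(0.0186) = 0.136
Q = 3.87e+07, so δQ = 0.136 × 3.87e+07 = 5.28e+06.

5.28e+06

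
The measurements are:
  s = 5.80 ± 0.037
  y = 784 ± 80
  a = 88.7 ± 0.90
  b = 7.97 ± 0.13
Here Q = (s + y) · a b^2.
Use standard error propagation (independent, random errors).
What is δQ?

4.76e+05

Let u = s + y = 790. δu = √(δs² + δy²) = √(0.00137 + 6400) = 80.0, so δu/u = 0.101.
Q is then a monomial in u, a, b:
δQ/Q = √((δu/u)² + (1·δa/a)² + (2·δb/b)²) = √(0.0103 + 0.000103 + 0.00106) = 0.107
Q = 4.45e+06, so δQ = 0.107 × 4.45e+06 = 4.76e+05.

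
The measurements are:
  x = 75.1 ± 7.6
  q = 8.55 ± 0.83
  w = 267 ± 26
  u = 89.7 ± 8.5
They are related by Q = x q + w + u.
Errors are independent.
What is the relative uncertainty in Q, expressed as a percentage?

9.42%

Let p = x·q = 642. δp/p = √((1·δx/x)² + (1·δq/q)²) = √(0.0102 + 0.00942) = 0.140, so δp = 90.0.
Q = p + w + u: δQ = √(δp² + δw² + δu²) = √(8110 + 676 + 72.2) = 94.1
Q = 999, so δQ/Q = 94.1/999 = 0.0942.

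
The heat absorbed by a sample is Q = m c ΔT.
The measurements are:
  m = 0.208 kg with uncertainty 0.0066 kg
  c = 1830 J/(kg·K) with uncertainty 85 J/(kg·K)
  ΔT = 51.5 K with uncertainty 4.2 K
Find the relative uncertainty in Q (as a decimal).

For a monomial Q ∝ m, c, ΔT, fractional errors add in quadrature:
  (1·δm/m)² = (1×0.0317)² = 0.00101;  (1·δc/c)² = (1×0.0464)² = 0.00216;  (1·δΔT/ΔT)² = (1×0.0816)² = 0.00665
δQ/Q = √(0.00982) = 0.0991

0.0991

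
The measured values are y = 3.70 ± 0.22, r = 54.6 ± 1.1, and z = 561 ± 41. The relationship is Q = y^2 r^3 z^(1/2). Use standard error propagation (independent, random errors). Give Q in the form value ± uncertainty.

Q is a product of powers, so relative uncertainties combine in quadrature:
  (2·δy/y)² = (2×0.0595)² = 0.0141;  (3·δr/r)² = (3×0.0201)² = 0.00365;  (½·δz/z)² = (0.5×0.0731)² = 0.00134
δQ/Q = √(0.0191) = 0.138
Q = 5.28e+07, so δQ = 0.138 × 5.28e+07 = 7.3e+06.

(5.28 ± 0.730) × 10^7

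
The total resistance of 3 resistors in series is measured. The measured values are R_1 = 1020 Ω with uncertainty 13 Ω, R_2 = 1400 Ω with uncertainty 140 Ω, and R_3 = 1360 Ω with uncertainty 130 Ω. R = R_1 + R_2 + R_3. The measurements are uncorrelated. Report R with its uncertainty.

3780 ± 191 Ω

Each term contributes (cᵢ δxᵢ)² to (δR)²:
  (δR_1)² = 169;  (δR_2)² = 19600;  (δR_3)² = 16900
δR = √(36700) = 191 Ω
R = 3780 Ω.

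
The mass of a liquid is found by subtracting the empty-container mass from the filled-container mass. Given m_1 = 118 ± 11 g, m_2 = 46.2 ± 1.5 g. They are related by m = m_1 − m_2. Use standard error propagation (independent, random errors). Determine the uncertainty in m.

11.1 g

Sums and differences: (δm)² = Σ (cᵢ δxᵢ)².
  (δm_1)² = 121;  (δm_2)² = 2.25
δm = √(123) = 11.1 g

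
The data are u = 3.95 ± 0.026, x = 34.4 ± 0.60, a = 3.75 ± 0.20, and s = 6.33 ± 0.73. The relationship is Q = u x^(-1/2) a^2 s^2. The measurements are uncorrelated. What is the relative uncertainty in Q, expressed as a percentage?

25.4%

Since Q is a product/quotient, work with relative uncertainties:
  (1·δu/u)² = (1×0.00658)² = 4.33e-05;  (−½·δx/x)² = (-0.5×0.0174)² = 7.61e-05;  (2·δa/a)² = (2×0.0533)² = 0.0114;  (2·δs/s)² = (2×0.115)² = 0.0532
δQ/Q = √(0.0647) = 0.254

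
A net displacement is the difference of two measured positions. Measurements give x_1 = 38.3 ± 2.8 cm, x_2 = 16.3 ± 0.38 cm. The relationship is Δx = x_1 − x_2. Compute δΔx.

2.83 cm

For a sum/difference, combine absolute errors in quadrature:
  (δx_1)² = 7.84;  (δx_2)² = 0.144
δΔx = √(7.98) = 2.83 cm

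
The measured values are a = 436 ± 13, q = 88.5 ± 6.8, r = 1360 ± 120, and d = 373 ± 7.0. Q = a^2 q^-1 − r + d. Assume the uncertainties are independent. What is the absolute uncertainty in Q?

Let p = a^2·q^-1 = 2150. δp/p = √((2·δa/a)² + (-1·δq/q)²) = √(0.00356 + 0.00590) = 0.0973, so δp = 209.
Q = p − r + d: δQ = √(δp² + δr² + δd²) = √(43600 + 14400 + 49.0) = 241

241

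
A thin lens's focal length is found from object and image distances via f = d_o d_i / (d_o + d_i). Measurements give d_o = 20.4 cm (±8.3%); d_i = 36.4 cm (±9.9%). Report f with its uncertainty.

13.1 ± 0.836 cm

∂f/∂d_o = (d_i/(d_o+d_i))² = 0.411;  ∂f/∂d_i = (d_o/(d_o+d_i))² = 0.129
δf = √((∂f/∂d_o · δd_o)² + (∂f/∂d_i · δd_i)²) = √(0.484 + 0.216) = 0.836 cm
f = 13.1 cm.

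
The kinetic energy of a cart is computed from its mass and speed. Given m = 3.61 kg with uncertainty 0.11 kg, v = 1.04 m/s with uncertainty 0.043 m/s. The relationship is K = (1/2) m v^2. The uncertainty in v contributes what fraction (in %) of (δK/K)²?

88.0%

(δK/K)² = (1·δm/m)² + (2·δv/v)²
  m term: (1×0.0305)² = 0.000928
  v term: (2×0.0413)² = 0.00684
Total = 0.00777. Share from v = 0.00684/0.00777 = 0.880.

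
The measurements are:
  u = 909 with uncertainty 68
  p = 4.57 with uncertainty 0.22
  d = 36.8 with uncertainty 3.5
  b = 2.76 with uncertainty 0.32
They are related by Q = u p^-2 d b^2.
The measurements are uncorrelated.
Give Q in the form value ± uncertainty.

12200 ± 3400

Relative error in a monomial: (δQ/Q)² = Σ (nᵢ · δxᵢ/xᵢ)².
  (1·δu/u)² = (1×0.0748)² = 0.00560;  (-2·δp/p)² = (-2×0.0481)² = 0.00927;  (1·δd/d)² = (1×0.0951)² = 0.00905;  (2·δb/b)² = (2×0.116)² = 0.0538
δQ/Q = √(0.0777) = 0.279
Q = 12200, so δQ = 0.279 × 12200 = 3400.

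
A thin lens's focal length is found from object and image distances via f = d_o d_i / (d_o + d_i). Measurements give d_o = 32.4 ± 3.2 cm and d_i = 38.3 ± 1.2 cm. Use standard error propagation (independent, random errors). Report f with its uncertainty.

∂f/∂d_o = (d_i/(d_o+d_i))² = 0.293;  ∂f/∂d_i = (d_o/(d_o+d_i))² = 0.210
δf = √((∂f/∂d_o · δd_o)² + (∂f/∂d_i · δd_i)²) = √(0.882 + 0.0635) = 0.972 cm
f = 17.6 cm.

17.6 ± 0.972 cm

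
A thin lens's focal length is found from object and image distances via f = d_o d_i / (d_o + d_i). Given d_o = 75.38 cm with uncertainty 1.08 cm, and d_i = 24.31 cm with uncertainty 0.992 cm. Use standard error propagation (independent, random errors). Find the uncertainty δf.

∂f/∂d_o = (d_i/(d_o+d_i))² = 0.0595;  ∂f/∂d_i = (d_o/(d_o+d_i))² = 0.572
δf = √((∂f/∂d_o · δd_o)² + (∂f/∂d_i · δd_i)²) = √(0.00412 + 0.322) = 0.571 cm

0.571 cm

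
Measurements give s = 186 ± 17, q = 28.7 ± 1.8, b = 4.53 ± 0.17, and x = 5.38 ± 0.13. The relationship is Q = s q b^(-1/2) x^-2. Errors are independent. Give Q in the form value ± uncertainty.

Q is a product of powers, so relative uncertainties combine in quadrature:
  (1·δs/s)² = (1×0.0914)² = 0.00835;  (1·δq/q)² = (1×0.0627)² = 0.00393;  (−½·δb/b)² = (-0.5×0.0375)² = 0.000352;  (-2·δx/x)² = (-2×0.0242)² = 0.00234
δQ/Q = √(0.0150) = 0.122
Q = 86.7, so δQ = 0.122 × 86.7 = 10.6.

86.7 ± 10.6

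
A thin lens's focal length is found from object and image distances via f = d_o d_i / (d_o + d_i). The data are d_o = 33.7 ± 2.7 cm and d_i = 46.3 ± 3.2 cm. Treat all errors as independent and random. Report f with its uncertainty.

19.5 ± 1.07 cm

∂f/∂d_o = (d_i/(d_o+d_i))² = 0.335;  ∂f/∂d_i = (d_o/(d_o+d_i))² = 0.177
δf = √((∂f/∂d_o · δd_o)² + (∂f/∂d_i · δd_i)²) = √(0.818 + 0.322) = 1.07 cm
f = 19.5 cm.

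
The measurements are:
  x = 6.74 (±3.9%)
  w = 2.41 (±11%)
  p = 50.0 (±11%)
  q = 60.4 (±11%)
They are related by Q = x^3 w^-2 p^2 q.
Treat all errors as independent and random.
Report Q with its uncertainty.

(7.96 ± 2.79) × 10^6

Each factor contributes (exponent × relative error)² to (δQ/Q)²:
  (3·δx/x)² = (3×0.0390)² = 0.0137;  (-2·δw/w)² = (-2×0.110)² = 0.0484;  (2·δp/p)² = (2×0.110)² = 0.0484;  (1·δq/q)² = (1×0.110)² = 0.0121
δQ/Q = √(0.123) = 0.350
Q = 7.96e+06, so δQ = 0.350 × 7.96e+06 = 2.79e+06.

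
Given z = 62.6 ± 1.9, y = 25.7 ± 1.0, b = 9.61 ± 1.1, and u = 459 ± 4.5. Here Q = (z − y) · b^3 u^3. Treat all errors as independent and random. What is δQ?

1.11e+12

Let w = z − y = 36.9. δw = √(δz² + δy²) = √(3.61 + 1.00) = 2.15, so δw/w = 0.0582.
Q is then a monomial in w, b, u:
δQ/Q = √((δw/w)² + (3·δb/b)² + (3·δu/u)²) = √(0.00339 + 0.118 + 0.000865) = 0.350
Q = 3.17e+12, so δQ = 0.350 × 3.17e+12 = 1.11e+12.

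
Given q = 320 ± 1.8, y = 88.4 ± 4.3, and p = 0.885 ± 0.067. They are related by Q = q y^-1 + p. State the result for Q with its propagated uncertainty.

4.50 ± 0.189

Let w = q·y^-1 = 3.62. δw/w = √((1·δq/q)² + (-1·δy/y)²) = √(3.16e-05 + 0.00237) = 0.0490, so δw = 0.177.
Q = w + p: δQ = √(δw² + δp²) = √(0.0314 + 0.00449) = 0.189
Q = 4.50.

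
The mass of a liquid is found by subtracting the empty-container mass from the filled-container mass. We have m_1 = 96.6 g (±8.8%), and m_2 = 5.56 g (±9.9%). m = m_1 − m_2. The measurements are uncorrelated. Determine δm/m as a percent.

Absolute uncertainties add in quadrature for a linear combination:
  (δm_1)² = 72.3;  (δm_2)² = 0.303
δm = √(72.6) = 8.52 g
m = 91.0 g, so δm/m = 8.52/91.0 = 0.0936.

9.36%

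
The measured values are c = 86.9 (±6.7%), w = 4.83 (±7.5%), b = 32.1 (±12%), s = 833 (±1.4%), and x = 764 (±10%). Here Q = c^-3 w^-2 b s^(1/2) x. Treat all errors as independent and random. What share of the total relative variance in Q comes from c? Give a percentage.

46.3%

(δQ/Q)² = (-3·δc/c)² + (-2·δw/w)² + (1·δb/b)² + (½·δs/s)² + (1·δx/x)²
  c term: (-3×0.0670)² = 0.0404
  w term: (-2×0.0750)² = 0.0225
  b term: (1×0.120)² = 0.0144
  s term: (0.5×0.0140)² = 4.9e-05
  x term: (1×0.100)² = 0.0100
Total = 0.0874. Share from c = 0.0404/0.0874 = 0.463.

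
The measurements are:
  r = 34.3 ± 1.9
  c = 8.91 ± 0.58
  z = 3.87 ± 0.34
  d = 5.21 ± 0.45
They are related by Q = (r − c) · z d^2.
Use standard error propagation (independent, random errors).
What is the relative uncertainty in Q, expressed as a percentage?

Let u = r − c = 25.4. δu = √(δr² + δc²) = √(3.61 + 0.336) = 1.99, so δu/u = 0.0782.
Q is then a monomial in u, z, d:
δQ/Q = √((δu/u)² + (1·δz/z)² + (2·δd/d)²) = √(0.00612 + 0.00772 + 0.0298) = 0.209

20.9%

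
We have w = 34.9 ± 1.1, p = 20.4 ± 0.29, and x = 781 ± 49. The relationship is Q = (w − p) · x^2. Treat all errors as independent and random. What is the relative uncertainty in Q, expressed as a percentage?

14.8%

Let u = w − p = 14.5. δu = √(δw² + δp²) = √(1.21 + 0.0841) = 1.14, so δu/u = 0.0785.
Q is then a monomial in u, x:
δQ/Q = √((δu/u)² + (2·δx/x)²) = √(0.00616 + 0.0157) = 0.148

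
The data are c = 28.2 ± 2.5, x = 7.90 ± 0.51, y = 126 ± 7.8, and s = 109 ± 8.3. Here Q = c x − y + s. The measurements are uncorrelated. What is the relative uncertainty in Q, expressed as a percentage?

Let p = c·x = 223. δp/p = √((1·δc/c)² + (1·δx/x)²) = √(0.00786 + 0.00417) = 0.110, so δp = 24.4.
Q = p − y + s: δQ = √(δp² + δy² + δs²) = √(597 + 60.8 + 68.9) = 27.0
Q = 206, so δQ/Q = 27.0/206 = 0.131.

13.1%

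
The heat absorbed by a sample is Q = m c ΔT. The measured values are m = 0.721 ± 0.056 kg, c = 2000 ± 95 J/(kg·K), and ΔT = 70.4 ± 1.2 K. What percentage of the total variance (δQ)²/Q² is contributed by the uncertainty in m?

(δQ/Q)² = (1·δm/m)² + (1·δc/c)² + (1·δΔT/ΔT)²
  m term: (1×0.0777)² = 0.00603
  c term: (1×0.0475)² = 0.00226
  ΔT term: (1×0.0170)² = 0.000291
Total = 0.00858. Share from m = 0.00603/0.00858 = 0.703.

70.3%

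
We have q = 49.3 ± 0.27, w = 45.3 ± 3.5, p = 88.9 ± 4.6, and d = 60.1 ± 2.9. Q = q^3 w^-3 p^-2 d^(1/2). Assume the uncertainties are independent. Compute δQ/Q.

Q is a product of powers, so relative uncertainties combine in quadrature:
  (3·δq/q)² = (3×0.00548)² = 0.000270;  (-3·δw/w)² = (-3×0.0773)² = 0.0537;  (-2·δp/p)² = (-2×0.0517)² = 0.0107;  (½·δd/d)² = (0.5×0.0483)² = 0.000582
δQ/Q = √(0.0653) = 0.256

0.256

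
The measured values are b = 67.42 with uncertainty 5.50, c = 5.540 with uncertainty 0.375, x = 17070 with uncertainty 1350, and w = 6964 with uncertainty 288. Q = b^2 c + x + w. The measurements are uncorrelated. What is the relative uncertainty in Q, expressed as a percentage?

9.46%

Let p = b^2·c = 25180. δp/p = √((2·δb/b)² + (1·δc/c)²) = √(0.0266 + 0.00458) = 0.177, so δp = 4450.
Q = p + x + w: δQ = √(δp² + δx² + δw²) = √(1.98e+07 + 1.82e+06 + 82900) = 4660
Q = 49220, so δQ/Q = 4660/49220 = 0.0946.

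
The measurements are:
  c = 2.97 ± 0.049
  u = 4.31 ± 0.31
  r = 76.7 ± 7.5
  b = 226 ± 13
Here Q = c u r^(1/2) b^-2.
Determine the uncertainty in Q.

Relative error in a monomial: (δQ/Q)² = Σ (nᵢ · δxᵢ/xᵢ)².
  (1·δc/c)² = (1×0.0165)² = 0.000272;  (1·δu/u)² = (1×0.0719)² = 0.00517;  (½·δr/r)² = (0.5×0.0978)² = 0.00239;  (-2·δb/b)² = (-2×0.0575)² = 0.0132
δQ/Q = √(0.0211) = 0.145
Q = 0.00219, so δQ = 0.145 × 0.00219 = 0.000319.

0.000319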